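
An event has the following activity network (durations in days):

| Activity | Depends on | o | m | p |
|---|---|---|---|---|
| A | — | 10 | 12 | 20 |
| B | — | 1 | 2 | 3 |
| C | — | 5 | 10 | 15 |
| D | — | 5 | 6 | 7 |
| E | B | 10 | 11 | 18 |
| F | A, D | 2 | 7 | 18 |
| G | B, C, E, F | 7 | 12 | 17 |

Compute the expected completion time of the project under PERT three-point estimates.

te_A = (10 + 4·12 + 20)/6 = 78/6 = 13
te_B = (1 + 4·2 + 3)/6 = 12/6 = 2
te_C = (5 + 4·10 + 15)/6 = 60/6 = 10
te_D = (5 + 4·6 + 7)/6 = 36/6 = 6
te_E = (10 + 4·11 + 18)/6 = 72/6 = 12
te_F = (2 + 4·7 + 18)/6 = 48/6 = 8
te_G = (7 + 4·12 + 17)/6 = 72/6 = 12

Forward pass:
ES_A = 0; EF_A = 13
ES_B = 0; EF_B = 2
ES_C = 0; EF_C = 10
ES_D = 0; EF_D = 6
ES_E = 2; EF_E = 2+12 = 14
ES_F = max(EF_A=13, EF_D=6) = 13; EF_F = 13+8 = 21
ES_G = max(EF_B=2, EF_C=10, EF_E=14, EF_F=21) = 21; EF_G = 21+12 = 33
Expected project duration μ = 33 days. Critical path: A → F → G.

33 days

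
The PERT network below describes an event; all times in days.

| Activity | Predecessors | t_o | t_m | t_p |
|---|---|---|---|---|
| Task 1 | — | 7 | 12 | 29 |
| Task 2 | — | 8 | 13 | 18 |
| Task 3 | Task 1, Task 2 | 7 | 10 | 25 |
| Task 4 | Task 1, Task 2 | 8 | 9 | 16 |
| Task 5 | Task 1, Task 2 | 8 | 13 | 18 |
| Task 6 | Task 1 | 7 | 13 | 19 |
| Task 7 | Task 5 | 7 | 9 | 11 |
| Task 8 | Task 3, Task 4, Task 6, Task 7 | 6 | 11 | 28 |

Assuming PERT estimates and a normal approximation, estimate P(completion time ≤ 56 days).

te_Task 1 = (7 + 4·12 + 29)/6 = 84/6 = 14; σ²_Task 1 = ((29−7)/6)² = 13.444
te_Task 2 = (8 + 4·13 + 18)/6 = 78/6 = 13; σ²_Task 2 = ((18−8)/6)² = 2.778
te_Task 3 = (7 + 4·10 + 25)/6 = 72/6 = 12; σ²_Task 3 = ((25−7)/6)² = 9.000
te_Task 4 = (8 + 4·9 + 16)/6 = 60/6 = 10; σ²_Task 4 = ((16−8)/6)² = 1.778
te_Task 5 = (8 + 4·13 + 18)/6 = 78/6 = 13; σ²_Task 5 = ((18−8)/6)² = 2.778
te_Task 6 = (7 + 4·13 + 19)/6 = 78/6 = 13; σ²_Task 6 = ((19−7)/6)² = 4.000
te_Task 7 = (7 + 4·9 + 11)/6 = 54/6 = 9; σ²_Task 7 = ((11−7)/6)² = 0.444
te_Task 8 = (6 + 4·11 + 28)/6 = 78/6 = 13; σ²_Task 8 = ((28−6)/6)² = 13.444

Forward pass:
ES_Task 1 = 0; EF_Task 1 = 14
ES_Task 2 = 0; EF_Task 2 = 13
ES_Task 3 = max(EF_Task 1=14, EF_Task 2=13) = 14; EF_Task 3 = 14+12 = 26
ES_Task 4 = max(EF_Task 1=14, EF_Task 2=13) = 14; EF_Task 4 = 14+10 = 24
ES_Task 5 = max(EF_Task 1=14, EF_Task 2=13) = 14; EF_Task 5 = 14+13 = 27
ES_Task 6 = 14; EF_Task 6 = 14+13 = 27
ES_Task 7 = 27; EF_Task 7 = 27+9 = 36
ES_Task 8 = max(EF_Task 3=26, EF_Task 4=24, EF_Task 6=27, EF_Task 7=36) = 36; EF_Task 8 = 36+13 = 49
Expected project duration μ = 49 days. Critical path: Task 1 → Task 5 → Task 7 → Task 8.

Variance along critical path = 13.444 + 2.778 + 0.444 + 13.444 = 30.111; σ = √30.111 = 5.487 days.
Z = (56 − 49) / 5.487 = 1.276
P(T ≤ 56) = Φ(1.276) ≈ 0.899

0.899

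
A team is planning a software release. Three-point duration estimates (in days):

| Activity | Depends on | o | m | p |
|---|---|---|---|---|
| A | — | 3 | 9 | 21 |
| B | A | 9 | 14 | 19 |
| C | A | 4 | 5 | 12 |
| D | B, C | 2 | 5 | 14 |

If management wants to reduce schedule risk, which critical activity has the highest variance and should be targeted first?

A

te_A = (3 + 4·9 + 21)/6 = 60/6 = 10; σ²_A = ((21−3)/6)² = 9.000
te_B = (9 + 4·14 + 19)/6 = 84/6 = 14; σ²_B = ((19−9)/6)² = 2.778
te_C = (4 + 4·5 + 12)/6 = 36/6 = 6; σ²_C = ((12−4)/6)² = 1.778
te_D = (2 + 4·5 + 14)/6 = 36/6 = 6; σ²_D = ((14−2)/6)² = 4.000

Forward pass:
ES_A = 0; EF_A = 10
ES_B = 10; EF_B = 10+14 = 24
ES_C = 10; EF_C = 10+6 = 16
ES_D = max(EF_B=24, EF_C=16) = 24; EF_D = 24+6 = 30
Expected project duration μ = 30 days. Critical path: A → B → D.

Variances on critical path: σ²_A=9.000, σ²_B=2.778, σ²_D=4.000.
Largest is σ²_A = 9.000.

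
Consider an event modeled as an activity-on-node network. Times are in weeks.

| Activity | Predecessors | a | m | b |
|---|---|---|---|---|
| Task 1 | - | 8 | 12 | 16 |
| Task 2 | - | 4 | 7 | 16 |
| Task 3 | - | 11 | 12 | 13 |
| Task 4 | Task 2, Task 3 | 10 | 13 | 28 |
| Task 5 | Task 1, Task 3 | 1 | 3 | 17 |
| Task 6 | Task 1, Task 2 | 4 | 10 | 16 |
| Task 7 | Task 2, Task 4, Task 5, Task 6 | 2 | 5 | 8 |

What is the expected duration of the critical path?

32 weeks

te_Task 1 = (8 + 4·12 + 16)/6 = 72/6 = 12
te_Task 2 = (4 + 4·7 + 16)/6 = 48/6 = 8
te_Task 3 = (11 + 4·12 + 13)/6 = 72/6 = 12
te_Task 4 = (10 + 4·13 + 28)/6 = 90/6 = 15
te_Task 5 = (1 + 4·3 + 17)/6 = 30/6 = 5
te_Task 6 = (4 + 4·10 + 16)/6 = 60/6 = 10
te_Task 7 = (2 + 4·5 + 8)/6 = 30/6 = 5

Forward pass:
ES_Task 1 = 0; EF_Task 1 = 12
ES_Task 2 = 0; EF_Task 2 = 8
ES_Task 3 = 0; EF_Task 3 = 12
ES_Task 4 = max(EF_Task 2=8, EF_Task 3=12) = 12; EF_Task 4 = 12+15 = 27
ES_Task 5 = max(EF_Task 1=12, EF_Task 3=12) = 12; EF_Task 5 = 12+5 = 17
ES_Task 6 = max(EF_Task 1=12, EF_Task 2=8) = 12; EF_Task 6 = 12+10 = 22
ES_Task 7 = max(EF_Task 2=8, EF_Task 4=27, EF_Task 5=17, EF_Task 6=22) = 27; EF_Task 7 = 27+5 = 32
Expected project duration μ = 32 weeks. Critical path: Task 3 → Task 4 → Task 7.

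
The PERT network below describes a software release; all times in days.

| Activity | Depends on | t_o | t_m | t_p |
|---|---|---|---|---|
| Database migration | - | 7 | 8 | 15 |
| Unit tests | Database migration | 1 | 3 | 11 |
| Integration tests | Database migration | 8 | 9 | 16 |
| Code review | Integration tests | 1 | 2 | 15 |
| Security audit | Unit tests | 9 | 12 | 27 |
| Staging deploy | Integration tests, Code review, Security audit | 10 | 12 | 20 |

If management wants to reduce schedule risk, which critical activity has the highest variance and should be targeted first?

Security audit

te_Database migration = (7 + 4·8 + 15)/6 = 54/6 = 9; σ²_Database migration = ((15−7)/6)² = 1.778
te_Unit tests = (1 + 4·3 + 11)/6 = 24/6 = 4; σ²_Unit tests = ((11−1)/6)² = 2.778
te_Integration tests = (8 + 4·9 + 16)/6 = 60/6 = 10; σ²_Integration tests = ((16−8)/6)² = 1.778
te_Code review = (1 + 4·2 + 15)/6 = 24/6 = 4; σ²_Code review = ((15−1)/6)² = 5.444
te_Security audit = (9 + 4·12 + 27)/6 = 84/6 = 14; σ²_Security audit = ((27−9)/6)² = 9.000
te_Staging deploy = (10 + 4·12 + 20)/6 = 78/6 = 13; σ²_Staging deploy = ((20−10)/6)² = 2.778

Forward pass:
ES_Database migration = 0; EF_Database migration = 9
ES_Unit tests = 9; EF_Unit tests = 9+4 = 13
ES_Integration tests = 9; EF_Integration tests = 9+10 = 19
ES_Code review = 19; EF_Code review = 19+4 = 23
ES_Security audit = 13; EF_Security audit = 13+14 = 27
ES_Staging deploy = max(EF_Integration tests=19, EF_Code review=23, EF_Security audit=27) = 27; EF_Staging deploy = 27+13 = 40
Expected project duration μ = 40 days. Critical path: Database migration → Unit tests → Security audit → Staging deploy.

Variances on critical path: σ²_Database migration=1.778, σ²_Unit tests=2.778, σ²_Security audit=9.000, σ²_Staging deploy=2.778.
Largest is σ²_Security audit = 9.000.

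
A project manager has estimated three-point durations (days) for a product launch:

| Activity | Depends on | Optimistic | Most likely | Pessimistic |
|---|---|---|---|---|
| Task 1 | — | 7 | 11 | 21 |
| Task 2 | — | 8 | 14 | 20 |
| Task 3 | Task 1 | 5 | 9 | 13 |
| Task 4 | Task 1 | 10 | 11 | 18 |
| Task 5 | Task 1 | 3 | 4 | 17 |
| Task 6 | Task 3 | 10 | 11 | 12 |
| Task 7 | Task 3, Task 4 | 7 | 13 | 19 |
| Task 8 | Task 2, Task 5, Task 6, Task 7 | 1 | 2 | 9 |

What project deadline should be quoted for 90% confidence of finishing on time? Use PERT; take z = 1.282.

44.6 days

te_Task 1 = (7 + 4·11 + 21)/6 = 72/6 = 12; σ²_Task 1 = ((21−7)/6)² = 5.444
te_Task 2 = (8 + 4·14 + 20)/6 = 84/6 = 14; σ²_Task 2 = ((20−8)/6)² = 4.000
te_Task 3 = (5 + 4·9 + 13)/6 = 54/6 = 9; σ²_Task 3 = ((13−5)/6)² = 1.778
te_Task 4 = (10 + 4·11 + 18)/6 = 72/6 = 12; σ²_Task 4 = ((18−10)/6)² = 1.778
te_Task 5 = (3 + 4·4 + 17)/6 = 36/6 = 6; σ²_Task 5 = ((17−3)/6)² = 5.444
te_Task 6 = (10 + 4·11 + 12)/6 = 66/6 = 11; σ²_Task 6 = ((12−10)/6)² = 0.111
te_Task 7 = (7 + 4·13 + 19)/6 = 78/6 = 13; σ²_Task 7 = ((19−7)/6)² = 4.000
te_Task 8 = (1 + 4·2 + 9)/6 = 18/6 = 3; σ²_Task 8 = ((9−1)/6)² = 1.778

Forward pass:
ES_Task 1 = 0; EF_Task 1 = 12
ES_Task 2 = 0; EF_Task 2 = 14
ES_Task 3 = 12; EF_Task 3 = 12+9 = 21
ES_Task 4 = 12; EF_Task 4 = 12+12 = 24
ES_Task 5 = 12; EF_Task 5 = 12+6 = 18
ES_Task 6 = 21; EF_Task 6 = 21+11 = 32
ES_Task 7 = max(EF_Task 3=21, EF_Task 4=24) = 24; EF_Task 7 = 24+13 = 37
ES_Task 8 = max(EF_Task 2=14, EF_Task 5=18, EF_Task 6=32, EF_Task 7=37) = 37; EF_Task 8 = 37+3 = 40
Expected project duration μ = 40 days. Critical path: Task 1 → Task 4 → Task 7 → Task 8.

Variance along critical path = 5.444 + 1.778 + 4.000 + 1.778 = 13.000; σ = 3.606 days.
D = μ + z·σ = 40 + 1.282·3.606 = 44.6 days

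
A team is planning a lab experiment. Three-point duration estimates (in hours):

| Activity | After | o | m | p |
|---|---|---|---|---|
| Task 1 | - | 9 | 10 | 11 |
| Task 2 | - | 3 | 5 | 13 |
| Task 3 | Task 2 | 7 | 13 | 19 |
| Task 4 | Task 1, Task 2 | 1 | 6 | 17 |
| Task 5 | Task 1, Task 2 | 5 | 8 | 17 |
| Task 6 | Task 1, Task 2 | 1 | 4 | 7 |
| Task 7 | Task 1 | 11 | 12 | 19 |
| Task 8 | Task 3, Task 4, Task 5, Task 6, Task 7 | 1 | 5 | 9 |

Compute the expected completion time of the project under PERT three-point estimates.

te_Task 1 = (9 + 4·10 + 11)/6 = 60/6 = 10
te_Task 2 = (3 + 4·5 + 13)/6 = 36/6 = 6
te_Task 3 = (7 + 4·13 + 19)/6 = 78/6 = 13
te_Task 4 = (1 + 4·6 + 17)/6 = 42/6 = 7
te_Task 5 = (5 + 4·8 + 17)/6 = 54/6 = 9
te_Task 6 = (1 + 4·4 + 7)/6 = 24/6 = 4
te_Task 7 = (11 + 4·12 + 19)/6 = 78/6 = 13
te_Task 8 = (1 + 4·5 + 9)/6 = 30/6 = 5

Forward pass:
ES_Task 1 = 0; EF_Task 1 = 10
ES_Task 2 = 0; EF_Task 2 = 6
ES_Task 3 = 6; EF_Task 3 = 6+13 = 19
ES_Task 4 = max(EF_Task 1=10, EF_Task 2=6) = 10; EF_Task 4 = 10+7 = 17
ES_Task 5 = max(EF_Task 1=10, EF_Task 2=6) = 10; EF_Task 5 = 10+9 = 19
ES_Task 6 = max(EF_Task 1=10, EF_Task 2=6) = 10; EF_Task 6 = 10+4 = 14
ES_Task 7 = 10; EF_Task 7 = 10+13 = 23
ES_Task 8 = max(EF_Task 3=19, EF_Task 4=17, EF_Task 5=19, EF_Task 6=14, EF_Task 7=23) = 23; EF_Task 8 = 23+5 = 28
Expected project duration μ = 28 hours. Critical path: Task 1 → Task 7 → Task 8.

28 hours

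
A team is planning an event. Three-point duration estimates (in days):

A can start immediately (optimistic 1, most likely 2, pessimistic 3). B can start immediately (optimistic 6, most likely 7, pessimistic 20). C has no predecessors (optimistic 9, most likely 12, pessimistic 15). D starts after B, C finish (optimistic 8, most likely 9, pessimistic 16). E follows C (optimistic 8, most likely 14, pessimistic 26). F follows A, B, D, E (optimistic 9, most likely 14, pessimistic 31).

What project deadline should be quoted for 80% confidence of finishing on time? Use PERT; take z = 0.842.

47.1 days

te_A = (1 + 4·2 + 3)/6 = 12/6 = 2; σ²_A = ((3−1)/6)² = 0.111
te_B = (6 + 4·7 + 20)/6 = 54/6 = 9; σ²_B = ((20−6)/6)² = 5.444
te_C = (9 + 4·12 + 15)/6 = 72/6 = 12; σ²_C = ((15−9)/6)² = 1.000
te_D = (8 + 4·9 + 16)/6 = 60/6 = 10; σ²_D = ((16−8)/6)² = 1.778
te_E = (8 + 4·14 + 26)/6 = 90/6 = 15; σ²_E = ((26−8)/6)² = 9.000
te_F = (9 + 4·14 + 31)/6 = 96/6 = 16; σ²_F = ((31−9)/6)² = 13.444

Forward pass:
ES_A = 0; EF_A = 2
ES_B = 0; EF_B = 9
ES_C = 0; EF_C = 12
ES_D = max(EF_B=9, EF_C=12) = 12; EF_D = 12+10 = 22
ES_E = 12; EF_E = 12+15 = 27
ES_F = max(EF_A=2, EF_B=9, EF_D=22, EF_E=27) = 27; EF_F = 27+16 = 43
Expected project duration μ = 43 days. Critical path: C → E → F.

Variance along critical path = 1.000 + 9.000 + 13.444 = 23.444; σ = 4.842 days.
D = μ + z·σ = 43 + 0.842·4.842 = 47.1 days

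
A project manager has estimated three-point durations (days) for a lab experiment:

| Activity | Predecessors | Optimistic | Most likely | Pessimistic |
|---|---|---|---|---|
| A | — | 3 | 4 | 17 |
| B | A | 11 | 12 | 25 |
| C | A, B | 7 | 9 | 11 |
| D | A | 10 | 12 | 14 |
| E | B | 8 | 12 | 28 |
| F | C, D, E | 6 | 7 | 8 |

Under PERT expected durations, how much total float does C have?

te_A = (3 + 4·4 + 17)/6 = 36/6 = 6
te_B = (11 + 4·12 + 25)/6 = 84/6 = 14
te_C = (7 + 4·9 + 11)/6 = 54/6 = 9
te_D = (10 + 4·12 + 14)/6 = 72/6 = 12
te_E = (8 + 4·12 + 28)/6 = 84/6 = 14
te_F = (6 + 4·7 + 8)/6 = 42/6 = 7

Forward pass:
ES_A = 0; EF_A = 6
ES_B = 6; EF_B = 6+14 = 20
ES_C = max(EF_A=6, EF_B=20) = 20; EF_C = 20+9 = 29
ES_D = 6; EF_D = 6+12 = 18
ES_E = 20; EF_E = 20+14 = 34
ES_F = max(EF_C=29, EF_D=18, EF_E=34) = 34; EF_F = 34+7 = 41
Expected project duration μ = 41 days. Critical path: A → B → E → F.

Backward pass:
LF_F = 41; LS_F = 41−7 = 34
LF_E = LS_F = 34; LS_E = 34−14 = 20
LF_D = LS_F = 34; LS_D = 34−12 = 22
LF_C = LS_F = 34; LS_C = 34−9 = 25
LF_B = min(LS_C=25, LS_E=20) = 20; LS_B = 20−14 = 6
LF_A = min(LS_B=6, LS_C=25, LS_D=22) = 6; LS_A = 6−6 = 0
Slack_C = LS_C − ES_C = 25 − 20 = 5

5 days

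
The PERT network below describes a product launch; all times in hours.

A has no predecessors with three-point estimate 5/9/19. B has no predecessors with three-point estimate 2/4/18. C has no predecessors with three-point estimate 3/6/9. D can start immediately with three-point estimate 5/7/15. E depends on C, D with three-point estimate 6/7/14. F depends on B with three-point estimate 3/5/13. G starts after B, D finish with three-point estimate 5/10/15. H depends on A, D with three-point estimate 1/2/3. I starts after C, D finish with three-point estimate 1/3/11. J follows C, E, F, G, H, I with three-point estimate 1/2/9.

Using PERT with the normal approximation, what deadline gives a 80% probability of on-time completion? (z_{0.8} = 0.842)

23.3 hours

te_A = (5 + 4·9 + 19)/6 = 60/6 = 10; σ²_A = ((19−5)/6)² = 5.444
te_B = (2 + 4·4 + 18)/6 = 36/6 = 6; σ²_B = ((18−2)/6)² = 7.111
te_C = (3 + 4·6 + 9)/6 = 36/6 = 6; σ²_C = ((9−3)/6)² = 1.000
te_D = (5 + 4·7 + 15)/6 = 48/6 = 8; σ²_D = ((15−5)/6)² = 2.778
te_E = (6 + 4·7 + 14)/6 = 48/6 = 8; σ²_E = ((14−6)/6)² = 1.778
te_F = (3 + 4·5 + 13)/6 = 36/6 = 6; σ²_F = ((13−3)/6)² = 2.778
te_G = (5 + 4·10 + 15)/6 = 60/6 = 10; σ²_G = ((15−5)/6)² = 2.778
te_H = (1 + 4·2 + 3)/6 = 12/6 = 2; σ²_H = ((3−1)/6)² = 0.111
te_I = (1 + 4·3 + 11)/6 = 24/6 = 4; σ²_I = ((11−1)/6)² = 2.778
te_J = (1 + 4·2 + 9)/6 = 18/6 = 3; σ²_J = ((9−1)/6)² = 1.778

Forward pass:
ES_A = 0; EF_A = 10
ES_B = 0; EF_B = 6
ES_C = 0; EF_C = 6
ES_D = 0; EF_D = 8
ES_E = max(EF_C=6, EF_D=8) = 8; EF_E = 8+8 = 16
ES_F = 6; EF_F = 6+6 = 12
ES_G = max(EF_B=6, EF_D=8) = 8; EF_G = 8+10 = 18
ES_H = max(EF_A=10, EF_D=8) = 10; EF_H = 10+2 = 12
ES_I = max(EF_C=6, EF_D=8) = 8; EF_I = 8+4 = 12
ES_J = max(EF_C=6, EF_E=16, EF_F=12, EF_G=18, EF_H=12, EF_I=12) = 18; EF_J = 18+3 = 21
Expected project duration μ = 21 hours. Critical path: D → G → J.

Variance along critical path = 2.778 + 2.778 + 1.778 = 7.333; σ = 2.708 hours.
D = μ + z·σ = 21 + 0.842·2.708 = 23.3 hours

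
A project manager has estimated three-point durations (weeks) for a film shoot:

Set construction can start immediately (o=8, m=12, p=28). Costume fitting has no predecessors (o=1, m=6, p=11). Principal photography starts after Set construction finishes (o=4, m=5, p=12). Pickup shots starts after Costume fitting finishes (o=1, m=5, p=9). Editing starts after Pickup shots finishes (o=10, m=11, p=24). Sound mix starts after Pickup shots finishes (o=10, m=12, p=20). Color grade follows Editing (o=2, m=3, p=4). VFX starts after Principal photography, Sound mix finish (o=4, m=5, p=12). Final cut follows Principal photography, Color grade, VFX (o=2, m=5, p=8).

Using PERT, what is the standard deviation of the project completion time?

3.18 weeks

te_Set construction = (8 + 4·12 + 28)/6 = 84/6 = 14; σ²_Set construction = ((28−8)/6)² = 11.111
te_Costume fitting = (1 + 4·6 + 11)/6 = 36/6 = 6; σ²_Costume fitting = ((11−1)/6)² = 2.778
te_Principal photography = (4 + 4·5 + 12)/6 = 36/6 = 6; σ²_Principal photography = ((12−4)/6)² = 1.778
te_Pickup shots = (1 + 4·5 + 9)/6 = 30/6 = 5; σ²_Pickup shots = ((9−1)/6)² = 1.778
te_Editing = (10 + 4·11 + 24)/6 = 78/6 = 13; σ²_Editing = ((24−10)/6)² = 5.444
te_Sound mix = (10 + 4·12 + 20)/6 = 78/6 = 13; σ²_Sound mix = ((20−10)/6)² = 2.778
te_Color grade = (2 + 4·3 + 4)/6 = 18/6 = 3; σ²_Color grade = ((4−2)/6)² = 0.111
te_VFX = (4 + 4·5 + 12)/6 = 36/6 = 6; σ²_VFX = ((12−4)/6)² = 1.778
te_Final cut = (2 + 4·5 + 8)/6 = 30/6 = 5; σ²_Final cut = ((8−2)/6)² = 1.000

Forward pass:
ES_Set construction = 0; EF_Set construction = 14
ES_Costume fitting = 0; EF_Costume fitting = 6
ES_Principal photography = 14; EF_Principal photography = 14+6 = 20
ES_Pickup shots = 6; EF_Pickup shots = 6+5 = 11
ES_Editing = 11; EF_Editing = 11+13 = 24
ES_Sound mix = 11; EF_Sound mix = 11+13 = 24
ES_Color grade = 24; EF_Color grade = 24+3 = 27
ES_VFX = max(EF_Principal photography=20, EF_Sound mix=24) = 24; EF_VFX = 24+6 = 30
ES_Final cut = max(EF_Principal photography=20, EF_Color grade=27, EF_VFX=30) = 30; EF_Final cut = 30+5 = 35
Expected project duration μ = 35 weeks. Critical path: Costume fitting → Pickup shots → Sound mix → VFX → Final cut.

Variance along critical path = 2.778 + 1.778 + 2.778 + 1.778 + 1.000 = 10.111
σ = √10.111 = 3.180 weeks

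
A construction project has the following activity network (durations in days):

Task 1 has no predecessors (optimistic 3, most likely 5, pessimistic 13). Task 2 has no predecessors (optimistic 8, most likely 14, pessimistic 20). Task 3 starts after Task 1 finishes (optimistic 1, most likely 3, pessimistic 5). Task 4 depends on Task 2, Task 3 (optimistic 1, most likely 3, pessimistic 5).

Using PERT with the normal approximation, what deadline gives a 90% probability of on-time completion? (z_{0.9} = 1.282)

te_Task 1 = (3 + 4·5 + 13)/6 = 36/6 = 6; σ²_Task 1 = ((13−3)/6)² = 2.778
te_Task 2 = (8 + 4·14 + 20)/6 = 84/6 = 14; σ²_Task 2 = ((20−8)/6)² = 4.000
te_Task 3 = (1 + 4·3 + 5)/6 = 18/6 = 3; σ²_Task 3 = ((5−1)/6)² = 0.444
te_Task 4 = (1 + 4·3 + 5)/6 = 18/6 = 3; σ²_Task 4 = ((5−1)/6)² = 0.444

Forward pass:
ES_Task 1 = 0; EF_Task 1 = 6
ES_Task 2 = 0; EF_Task 2 = 14
ES_Task 3 = 6; EF_Task 3 = 6+3 = 9
ES_Task 4 = max(EF_Task 2=14, EF_Task 3=9) = 14; EF_Task 4 = 14+3 = 17
Expected project duration μ = 17 days. Critical path: Task 2 → Task 4.

Variance along critical path = 4.000 + 0.444 = 4.444; σ = 2.108 days.
D = μ + z·σ = 17 + 1.282·2.108 = 19.7 days

19.7 days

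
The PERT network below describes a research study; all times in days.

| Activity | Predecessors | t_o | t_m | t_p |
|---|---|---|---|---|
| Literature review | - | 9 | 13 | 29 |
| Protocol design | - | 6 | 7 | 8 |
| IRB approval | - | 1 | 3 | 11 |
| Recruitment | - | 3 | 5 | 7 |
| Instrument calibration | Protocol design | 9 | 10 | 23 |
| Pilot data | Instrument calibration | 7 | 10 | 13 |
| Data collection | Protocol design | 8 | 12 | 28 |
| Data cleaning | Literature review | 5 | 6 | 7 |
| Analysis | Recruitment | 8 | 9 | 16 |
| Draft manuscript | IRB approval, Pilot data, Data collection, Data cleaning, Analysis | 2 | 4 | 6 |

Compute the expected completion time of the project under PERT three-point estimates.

33 days

te_Literature review = (9 + 4·13 + 29)/6 = 90/6 = 15
te_Protocol design = (6 + 4·7 + 8)/6 = 42/6 = 7
te_IRB approval = (1 + 4·3 + 11)/6 = 24/6 = 4
te_Recruitment = (3 + 4·5 + 7)/6 = 30/6 = 5
te_Instrument calibration = (9 + 4·10 + 23)/6 = 72/6 = 12
te_Pilot data = (7 + 4·10 + 13)/6 = 60/6 = 10
te_Data collection = (8 + 4·12 + 28)/6 = 84/6 = 14
te_Data cleaning = (5 + 4·6 + 7)/6 = 36/6 = 6
te_Analysis = (8 + 4·9 + 16)/6 = 60/6 = 10
te_Draft manuscript = (2 + 4·4 + 6)/6 = 24/6 = 4

Forward pass:
ES_Literature review = 0; EF_Literature review = 15
ES_Protocol design = 0; EF_Protocol design = 7
ES_IRB approval = 0; EF_IRB approval = 4
ES_Recruitment = 0; EF_Recruitment = 5
ES_Instrument calibration = 7; EF_Instrument calibration = 7+12 = 19
ES_Pilot data = 19; EF_Pilot data = 19+10 = 29
ES_Data collection = 7; EF_Data collection = 7+14 = 21
ES_Data cleaning = 15; EF_Data cleaning = 15+6 = 21
ES_Analysis = 5; EF_Analysis = 5+10 = 15
ES_Draft manuscript = max(EF_IRB approval=4, EF_Pilot data=29, EF_Data collection=21, EF_Data cleaning=21, EF_Analysis=15) = 29; EF_Draft manuscript = 29+4 = 33
Expected project duration μ = 33 days. Critical path: Protocol design → Instrument calibration → Pilot data → Draft manuscript.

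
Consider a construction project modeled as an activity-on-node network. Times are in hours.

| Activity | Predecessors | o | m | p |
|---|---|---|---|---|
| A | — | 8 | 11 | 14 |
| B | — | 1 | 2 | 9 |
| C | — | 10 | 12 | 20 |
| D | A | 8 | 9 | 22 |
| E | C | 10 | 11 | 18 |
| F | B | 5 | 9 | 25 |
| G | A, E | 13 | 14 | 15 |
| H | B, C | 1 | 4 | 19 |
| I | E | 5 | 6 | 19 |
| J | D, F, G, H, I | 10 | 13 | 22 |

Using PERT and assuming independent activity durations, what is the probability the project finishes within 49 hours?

te_A = (8 + 4·11 + 14)/6 = 66/6 = 11; σ²_A = ((14−8)/6)² = 1.000
te_B = (1 + 4·2 + 9)/6 = 18/6 = 3; σ²_B = ((9−1)/6)² = 1.778
te_C = (10 + 4·12 + 20)/6 = 78/6 = 13; σ²_C = ((20−10)/6)² = 2.778
te_D = (8 + 4·9 + 22)/6 = 66/6 = 11; σ²_D = ((22−8)/6)² = 5.444
te_E = (10 + 4·11 + 18)/6 = 72/6 = 12; σ²_E = ((18−10)/6)² = 1.778
te_F = (5 + 4·9 + 25)/6 = 66/6 = 11; σ²_F = ((25−5)/6)² = 11.111
te_G = (13 + 4·14 + 15)/6 = 84/6 = 14; σ²_G = ((15−13)/6)² = 0.111
te_H = (1 + 4·4 + 19)/6 = 36/6 = 6; σ²_H = ((19−1)/6)² = 9.000
te_I = (5 + 4·6 + 19)/6 = 48/6 = 8; σ²_I = ((19−5)/6)² = 5.444
te_J = (10 + 4·13 + 22)/6 = 84/6 = 14; σ²_J = ((22−10)/6)² = 4.000

Forward pass:
ES_A = 0; EF_A = 11
ES_B = 0; EF_B = 3
ES_C = 0; EF_C = 13
ES_D = 11; EF_D = 11+11 = 22
ES_E = 13; EF_E = 13+12 = 25
ES_F = 3; EF_F = 3+11 = 14
ES_G = max(EF_A=11, EF_E=25) = 25; EF_G = 25+14 = 39
ES_H = max(EF_B=3, EF_C=13) = 13; EF_H = 13+6 = 19
ES_I = 25; EF_I = 25+8 = 33
ES_J = max(EF_D=22, EF_F=14, EF_G=39, EF_H=19, EF_I=33) = 39; EF_J = 39+14 = 53
Expected project duration μ = 53 hours. Critical path: C → E → G → J.

Variance along critical path = 2.778 + 1.778 + 0.111 + 4.000 = 8.667; σ = √8.667 = 2.944 hours.
Z = (49 − 53) / 2.944 = -1.359
P(T ≤ 49) = Φ(-1.359) ≈ 0.087

0.087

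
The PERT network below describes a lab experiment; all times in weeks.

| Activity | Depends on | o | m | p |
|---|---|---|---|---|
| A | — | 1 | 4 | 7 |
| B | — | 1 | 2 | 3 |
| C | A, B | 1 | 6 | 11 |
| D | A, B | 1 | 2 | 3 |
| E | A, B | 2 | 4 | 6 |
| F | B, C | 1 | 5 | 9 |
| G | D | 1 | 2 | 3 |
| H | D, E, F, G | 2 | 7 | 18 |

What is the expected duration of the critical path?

te_A = (1 + 4·4 + 7)/6 = 24/6 = 4
te_B = (1 + 4·2 + 3)/6 = 12/6 = 2
te_C = (1 + 4·6 + 11)/6 = 36/6 = 6
te_D = (1 + 4·2 + 3)/6 = 12/6 = 2
te_E = (2 + 4·4 + 6)/6 = 24/6 = 4
te_F = (1 + 4·5 + 9)/6 = 30/6 = 5
te_G = (1 + 4·2 + 3)/6 = 12/6 = 2
te_H = (2 + 4·7 + 18)/6 = 48/6 = 8

Forward pass:
ES_A = 0; EF_A = 4
ES_B = 0; EF_B = 2
ES_C = max(EF_A=4, EF_B=2) = 4; EF_C = 4+6 = 10
ES_D = max(EF_A=4, EF_B=2) = 4; EF_D = 4+2 = 6
ES_E = max(EF_A=4, EF_B=2) = 4; EF_E = 4+4 = 8
ES_F = max(EF_B=2, EF_C=10) = 10; EF_F = 10+5 = 15
ES_G = 6; EF_G = 6+2 = 8
ES_H = max(EF_D=6, EF_E=8, EF_F=15, EF_G=8) = 15; EF_H = 15+8 = 23
Expected project duration μ = 23 weeks. Critical path: A → C → F → H.

23 weeks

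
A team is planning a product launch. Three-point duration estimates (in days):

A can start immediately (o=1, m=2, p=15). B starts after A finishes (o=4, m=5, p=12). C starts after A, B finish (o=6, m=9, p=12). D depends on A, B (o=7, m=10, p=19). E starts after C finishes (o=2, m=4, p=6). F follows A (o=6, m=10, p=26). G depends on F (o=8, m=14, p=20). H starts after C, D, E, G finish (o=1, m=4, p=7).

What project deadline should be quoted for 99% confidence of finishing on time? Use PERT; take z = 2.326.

te_A = (1 + 4·2 + 15)/6 = 24/6 = 4; σ²_A = ((15−1)/6)² = 5.444
te_B = (4 + 4·5 + 12)/6 = 36/6 = 6; σ²_B = ((12−4)/6)² = 1.778
te_C = (6 + 4·9 + 12)/6 = 54/6 = 9; σ²_C = ((12−6)/6)² = 1.000
te_D = (7 + 4·10 + 19)/6 = 66/6 = 11; σ²_D = ((19−7)/6)² = 4.000
te_E = (2 + 4·4 + 6)/6 = 24/6 = 4; σ²_E = ((6−2)/6)² = 0.444
te_F = (6 + 4·10 + 26)/6 = 72/6 = 12; σ²_F = ((26−6)/6)² = 11.111
te_G = (8 + 4·14 + 20)/6 = 84/6 = 14; σ²_G = ((20−8)/6)² = 4.000
te_H = (1 + 4·4 + 7)/6 = 24/6 = 4; σ²_H = ((7−1)/6)² = 1.000

Forward pass:
ES_A = 0; EF_A = 4
ES_B = 4; EF_B = 4+6 = 10
ES_C = max(EF_A=4, EF_B=10) = 10; EF_C = 10+9 = 19
ES_D = max(EF_A=4, EF_B=10) = 10; EF_D = 10+11 = 21
ES_E = 19; EF_E = 19+4 = 23
ES_F = 4; EF_F = 4+12 = 16
ES_G = 16; EF_G = 16+14 = 30
ES_H = max(EF_C=19, EF_D=21, EF_E=23, EF_G=30) = 30; EF_H = 30+4 = 34
Expected project duration μ = 34 days. Critical path: A → F → G → H.

Variance along critical path = 5.444 + 11.111 + 4.000 + 1.000 = 21.556; σ = 4.643 days.
D = μ + z·σ = 34 + 2.326·4.643 = 44.8 days

44.8 days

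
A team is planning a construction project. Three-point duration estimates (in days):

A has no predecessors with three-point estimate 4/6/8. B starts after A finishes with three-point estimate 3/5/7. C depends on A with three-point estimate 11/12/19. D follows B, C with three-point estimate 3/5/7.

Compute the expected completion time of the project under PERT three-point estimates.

24 days

te_A = (4 + 4·6 + 8)/6 = 36/6 = 6
te_B = (3 + 4·5 + 7)/6 = 30/6 = 5
te_C = (11 + 4·12 + 19)/6 = 78/6 = 13
te_D = (3 + 4·5 + 7)/6 = 30/6 = 5

Forward pass:
ES_A = 0; EF_A = 6
ES_B = 6; EF_B = 6+5 = 11
ES_C = 6; EF_C = 6+13 = 19
ES_D = max(EF_B=11, EF_C=19) = 19; EF_D = 19+5 = 24
Expected project duration μ = 24 days. Critical path: A → C → D.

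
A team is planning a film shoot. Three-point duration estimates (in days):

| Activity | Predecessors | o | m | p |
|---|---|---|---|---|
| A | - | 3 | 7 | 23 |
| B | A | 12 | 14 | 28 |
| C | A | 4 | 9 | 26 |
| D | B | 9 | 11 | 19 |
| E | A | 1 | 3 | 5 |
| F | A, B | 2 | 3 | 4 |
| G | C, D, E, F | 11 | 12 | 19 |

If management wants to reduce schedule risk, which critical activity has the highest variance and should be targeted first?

te_A = (3 + 4·7 + 23)/6 = 54/6 = 9; σ²_A = ((23−3)/6)² = 11.111
te_B = (12 + 4·14 + 28)/6 = 96/6 = 16; σ²_B = ((28−12)/6)² = 7.111
te_C = (4 + 4·9 + 26)/6 = 66/6 = 11; σ²_C = ((26−4)/6)² = 13.444
te_D = (9 + 4·11 + 19)/6 = 72/6 = 12; σ²_D = ((19−9)/6)² = 2.778
te_E = (1 + 4·3 + 5)/6 = 18/6 = 3; σ²_E = ((5−1)/6)² = 0.444
te_F = (2 + 4·3 + 4)/6 = 18/6 = 3; σ²_F = ((4−2)/6)² = 0.111
te_G = (11 + 4·12 + 19)/6 = 78/6 = 13; σ²_G = ((19−11)/6)² = 1.778

Forward pass:
ES_A = 0; EF_A = 9
ES_B = 9; EF_B = 9+16 = 25
ES_C = 9; EF_C = 9+11 = 20
ES_D = 25; EF_D = 25+12 = 37
ES_E = 9; EF_E = 9+3 = 12
ES_F = max(EF_A=9, EF_B=25) = 25; EF_F = 25+3 = 28
ES_G = max(EF_C=20, EF_D=37, EF_E=12, EF_F=28) = 37; EF_G = 37+13 = 50
Expected project duration μ = 50 days. Critical path: A → B → D → G.

Variances on critical path: σ²_A=11.111, σ²_B=7.111, σ²_D=2.778, σ²_G=1.778.
Largest is σ²_A = 11.111.

A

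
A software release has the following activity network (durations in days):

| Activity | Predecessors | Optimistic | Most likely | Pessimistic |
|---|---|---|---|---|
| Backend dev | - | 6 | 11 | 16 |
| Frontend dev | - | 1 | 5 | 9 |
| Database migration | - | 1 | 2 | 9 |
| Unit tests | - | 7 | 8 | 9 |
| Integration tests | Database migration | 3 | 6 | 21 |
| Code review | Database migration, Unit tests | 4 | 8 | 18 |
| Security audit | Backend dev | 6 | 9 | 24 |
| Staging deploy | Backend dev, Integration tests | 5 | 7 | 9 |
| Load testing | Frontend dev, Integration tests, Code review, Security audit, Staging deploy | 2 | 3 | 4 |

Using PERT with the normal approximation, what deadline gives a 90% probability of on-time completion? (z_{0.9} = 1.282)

te_Backend dev = (6 + 4·11 + 16)/6 = 66/6 = 11; σ²_Backend dev = ((16−6)/6)² = 2.778
te_Frontend dev = (1 + 4·5 + 9)/6 = 30/6 = 5; σ²_Frontend dev = ((9−1)/6)² = 1.778
te_Database migration = (1 + 4·2 + 9)/6 = 18/6 = 3; σ²_Database migration = ((9−1)/6)² = 1.778
te_Unit tests = (7 + 4·8 + 9)/6 = 48/6 = 8; σ²_Unit tests = ((9−7)/6)² = 0.111
te_Integration tests = (3 + 4·6 + 21)/6 = 48/6 = 8; σ²_Integration tests = ((21−3)/6)² = 9.000
te_Code review = (4 + 4·8 + 18)/6 = 54/6 = 9; σ²_Code review = ((18−4)/6)² = 5.444
te_Security audit = (6 + 4·9 + 24)/6 = 66/6 = 11; σ²_Security audit = ((24−6)/6)² = 9.000
te_Staging deploy = (5 + 4·7 + 9)/6 = 42/6 = 7; σ²_Staging deploy = ((9−5)/6)² = 0.444
te_Load testing = (2 + 4·3 + 4)/6 = 18/6 = 3; σ²_Load testing = ((4−2)/6)² = 0.111

Forward pass:
ES_Backend dev = 0; EF_Backend dev = 11
ES_Frontend dev = 0; EF_Frontend dev = 5
ES_Database migration = 0; EF_Database migration = 3
ES_Unit tests = 0; EF_Unit tests = 8
ES_Integration tests = 3; EF_Integration tests = 3+8 = 11
ES_Code review = max(EF_Database migration=3, EF_Unit tests=8) = 8; EF_Code review = 8+9 = 17
ES_Security audit = 11; EF_Security audit = 11+11 = 22
ES_Staging deploy = max(EF_Backend dev=11, EF_Integration tests=11) = 11; EF_Staging deploy = 11+7 = 18
ES_Load testing = max(EF_Frontend dev=5, EF_Integration tests=11, EF_Code review=17, EF_Security audit=22, EF_Staging deploy=18) = 22; EF_Load testing = 22+3 = 25
Expected project duration μ = 25 days. Critical path: Backend dev → Security audit → Load testing.

Variance along critical path = 2.778 + 9.000 + 0.111 = 11.889; σ = 3.448 days.
D = μ + z·σ = 25 + 1.282·3.448 = 29.4 days

29.4 days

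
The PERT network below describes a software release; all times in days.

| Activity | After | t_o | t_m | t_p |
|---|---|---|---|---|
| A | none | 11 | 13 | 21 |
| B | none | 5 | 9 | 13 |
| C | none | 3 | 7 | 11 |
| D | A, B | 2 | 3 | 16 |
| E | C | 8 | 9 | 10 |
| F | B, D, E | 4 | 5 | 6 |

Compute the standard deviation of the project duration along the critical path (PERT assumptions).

te_A = (11 + 4·13 + 21)/6 = 84/6 = 14; σ²_A = ((21−11)/6)² = 2.778
te_B = (5 + 4·9 + 13)/6 = 54/6 = 9; σ²_B = ((13−5)/6)² = 1.778
te_C = (3 + 4·7 + 11)/6 = 42/6 = 7; σ²_C = ((11−3)/6)² = 1.778
te_D = (2 + 4·3 + 16)/6 = 30/6 = 5; σ²_D = ((16−2)/6)² = 5.444
te_E = (8 + 4·9 + 10)/6 = 54/6 = 9; σ²_E = ((10−8)/6)² = 0.111
te_F = (4 + 4·5 + 6)/6 = 30/6 = 5; σ²_F = ((6−4)/6)² = 0.111

Forward pass:
ES_A = 0; EF_A = 14
ES_B = 0; EF_B = 9
ES_C = 0; EF_C = 7
ES_D = max(EF_A=14, EF_B=9) = 14; EF_D = 14+5 = 19
ES_E = 7; EF_E = 7+9 = 16
ES_F = max(EF_B=9, EF_D=19, EF_E=16) = 19; EF_F = 19+5 = 24
Expected project duration μ = 24 days. Critical path: A → D → F.

Variance along critical path = 2.778 + 5.444 + 0.111 = 8.333
σ = √8.333 = 2.887 days

2.89 days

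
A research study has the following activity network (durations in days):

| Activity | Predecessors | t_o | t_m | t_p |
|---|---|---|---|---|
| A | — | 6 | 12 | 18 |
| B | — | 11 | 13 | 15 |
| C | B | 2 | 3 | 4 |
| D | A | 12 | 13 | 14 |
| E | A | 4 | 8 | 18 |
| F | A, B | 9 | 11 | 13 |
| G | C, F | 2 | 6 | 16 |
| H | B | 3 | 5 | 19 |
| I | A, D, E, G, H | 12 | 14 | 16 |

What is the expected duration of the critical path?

45 days

te_A = (6 + 4·12 + 18)/6 = 72/6 = 12
te_B = (11 + 4·13 + 15)/6 = 78/6 = 13
te_C = (2 + 4·3 + 4)/6 = 18/6 = 3
te_D = (12 + 4·13 + 14)/6 = 78/6 = 13
te_E = (4 + 4·8 + 18)/6 = 54/6 = 9
te_F = (9 + 4·11 + 13)/6 = 66/6 = 11
te_G = (2 + 4·6 + 16)/6 = 42/6 = 7
te_H = (3 + 4·5 + 19)/6 = 42/6 = 7
te_I = (12 + 4·14 + 16)/6 = 84/6 = 14

Forward pass:
ES_A = 0; EF_A = 12
ES_B = 0; EF_B = 13
ES_C = 13; EF_C = 13+3 = 16
ES_D = 12; EF_D = 12+13 = 25
ES_E = 12; EF_E = 12+9 = 21
ES_F = max(EF_A=12, EF_B=13) = 13; EF_F = 13+11 = 24
ES_G = max(EF_C=16, EF_F=24) = 24; EF_G = 24+7 = 31
ES_H = 13; EF_H = 13+7 = 20
ES_I = max(EF_A=12, EF_D=25, EF_E=21, EF_G=31, EF_H=20) = 31; EF_I = 31+14 = 45
Expected project duration μ = 45 days. Critical path: B → F → G → I.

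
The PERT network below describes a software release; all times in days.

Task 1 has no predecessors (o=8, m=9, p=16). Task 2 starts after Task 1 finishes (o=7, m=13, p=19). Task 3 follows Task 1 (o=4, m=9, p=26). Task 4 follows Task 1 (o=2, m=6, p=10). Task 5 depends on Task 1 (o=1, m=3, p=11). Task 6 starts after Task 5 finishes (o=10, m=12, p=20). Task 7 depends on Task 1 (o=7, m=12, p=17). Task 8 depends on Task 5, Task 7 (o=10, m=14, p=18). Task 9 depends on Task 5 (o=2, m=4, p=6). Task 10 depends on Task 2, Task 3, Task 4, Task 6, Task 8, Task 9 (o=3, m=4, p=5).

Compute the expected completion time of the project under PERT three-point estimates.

te_Task 1 = (8 + 4·9 + 16)/6 = 60/6 = 10
te_Task 2 = (7 + 4·13 + 19)/6 = 78/6 = 13
te_Task 3 = (4 + 4·9 + 26)/6 = 66/6 = 11
te_Task 4 = (2 + 4·6 + 10)/6 = 36/6 = 6
te_Task 5 = (1 + 4·3 + 11)/6 = 24/6 = 4
te_Task 6 = (10 + 4·12 + 20)/6 = 78/6 = 13
te_Task 7 = (7 + 4·12 + 17)/6 = 72/6 = 12
te_Task 8 = (10 + 4·14 + 18)/6 = 84/6 = 14
te_Task 9 = (2 + 4·4 + 6)/6 = 24/6 = 4
te_Task 10 = (3 + 4·4 + 5)/6 = 24/6 = 4

Forward pass:
ES_Task 1 = 0; EF_Task 1 = 10
ES_Task 2 = 10; EF_Task 2 = 10+13 = 23
ES_Task 3 = 10; EF_Task 3 = 10+11 = 21
ES_Task 4 = 10; EF_Task 4 = 10+6 = 16
ES_Task 5 = 10; EF_Task 5 = 10+4 = 14
ES_Task 6 = 14; EF_Task 6 = 14+13 = 27
ES_Task 7 = 10; EF_Task 7 = 10+12 = 22
ES_Task 8 = max(EF_Task 5=14, EF_Task 7=22) = 22; EF_Task 8 = 22+14 = 36
ES_Task 9 = 14; EF_Task 9 = 14+4 = 18
ES_Task 10 = max(EF_Task 2=23, EF_Task 3=21, EF_Task 4=16, EF_Task 6=27, EF_Task 8=36, EF_Task 9=18) = 36; EF_Task 10 = 36+4 = 40
Expected project duration μ = 40 days. Critical path: Task 1 → Task 7 → Task 8 → Task 10.

40 days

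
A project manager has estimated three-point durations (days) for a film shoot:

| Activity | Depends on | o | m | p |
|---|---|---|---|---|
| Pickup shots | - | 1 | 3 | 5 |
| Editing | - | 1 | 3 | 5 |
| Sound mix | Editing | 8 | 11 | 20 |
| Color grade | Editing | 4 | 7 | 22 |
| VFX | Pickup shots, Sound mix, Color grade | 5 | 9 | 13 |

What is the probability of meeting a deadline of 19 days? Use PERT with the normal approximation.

te_Pickup shots = (1 + 4·3 + 5)/6 = 18/6 = 3; σ²_Pickup shots = ((5−1)/6)² = 0.444
te_Editing = (1 + 4·3 + 5)/6 = 18/6 = 3; σ²_Editing = ((5−1)/6)² = 0.444
te_Sound mix = (8 + 4·11 + 20)/6 = 72/6 = 12; σ²_Sound mix = ((20−8)/6)² = 4.000
te_Color grade = (4 + 4·7 + 22)/6 = 54/6 = 9; σ²_Color grade = ((22−4)/6)² = 9.000
te_VFX = (5 + 4·9 + 13)/6 = 54/6 = 9; σ²_VFX = ((13−5)/6)² = 1.778

Forward pass:
ES_Pickup shots = 0; EF_Pickup shots = 3
ES_Editing = 0; EF_Editing = 3
ES_Sound mix = 3; EF_Sound mix = 3+12 = 15
ES_Color grade = 3; EF_Color grade = 3+9 = 12
ES_VFX = max(EF_Pickup shots=3, EF_Sound mix=15, EF_Color grade=12) = 15; EF_VFX = 15+9 = 24
Expected project duration μ = 24 days. Critical path: Editing → Sound mix → VFX.

Variance along critical path = 0.444 + 4.000 + 1.778 = 6.222; σ = √6.222 = 2.494 days.
Z = (19 − 24) / 2.494 = -2.004
P(T ≤ 19) = Φ(-2.004) ≈ 0.023

0.023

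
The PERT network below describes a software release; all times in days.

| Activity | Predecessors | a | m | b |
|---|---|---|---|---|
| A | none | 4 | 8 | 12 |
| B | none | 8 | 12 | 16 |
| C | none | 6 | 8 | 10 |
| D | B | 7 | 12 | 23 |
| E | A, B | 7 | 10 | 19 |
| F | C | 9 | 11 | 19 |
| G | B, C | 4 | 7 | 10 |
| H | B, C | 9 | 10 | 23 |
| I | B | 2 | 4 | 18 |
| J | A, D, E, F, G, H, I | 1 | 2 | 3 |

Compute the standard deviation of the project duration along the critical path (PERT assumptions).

te_A = (4 + 4·8 + 12)/6 = 48/6 = 8; σ²_A = ((12−4)/6)² = 1.778
te_B = (8 + 4·12 + 16)/6 = 72/6 = 12; σ²_B = ((16−8)/6)² = 1.778
te_C = (6 + 4·8 + 10)/6 = 48/6 = 8; σ²_C = ((10−6)/6)² = 0.444
te_D = (7 + 4·12 + 23)/6 = 78/6 = 13; σ²_D = ((23−7)/6)² = 7.111
te_E = (7 + 4·10 + 19)/6 = 66/6 = 11; σ²_E = ((19−7)/6)² = 4.000
te_F = (9 + 4·11 + 19)/6 = 72/6 = 12; σ²_F = ((19−9)/6)² = 2.778
te_G = (4 + 4·7 + 10)/6 = 42/6 = 7; σ²_G = ((10−4)/6)² = 1.000
te_H = (9 + 4·10 + 23)/6 = 72/6 = 12; σ²_H = ((23−9)/6)² = 5.444
te_I = (2 + 4·4 + 18)/6 = 36/6 = 6; σ²_I = ((18−2)/6)² = 7.111
te_J = (1 + 4·2 + 3)/6 = 12/6 = 2; σ²_J = ((3−1)/6)² = 0.111

Forward pass:
ES_A = 0; EF_A = 8
ES_B = 0; EF_B = 12
ES_C = 0; EF_C = 8
ES_D = 12; EF_D = 12+13 = 25
ES_E = max(EF_A=8, EF_B=12) = 12; EF_E = 12+11 = 23
ES_F = 8; EF_F = 8+12 = 20
ES_G = max(EF_B=12, EF_C=8) = 12; EF_G = 12+7 = 19
ES_H = max(EF_B=12, EF_C=8) = 12; EF_H = 12+12 = 24
ES_I = 12; EF_I = 12+6 = 18
ES_J = max(EF_A=8, EF_D=25, EF_E=23, EF_F=20, EF_G=19, EF_H=24, EF_I=18) = 25; EF_J = 25+2 = 27
Expected project duration μ = 27 days. Critical path: B → D → J.

Variance along critical path = 1.778 + 7.111 + 0.111 = 9.000
σ = √9.000 = 3.000 days

3.00 days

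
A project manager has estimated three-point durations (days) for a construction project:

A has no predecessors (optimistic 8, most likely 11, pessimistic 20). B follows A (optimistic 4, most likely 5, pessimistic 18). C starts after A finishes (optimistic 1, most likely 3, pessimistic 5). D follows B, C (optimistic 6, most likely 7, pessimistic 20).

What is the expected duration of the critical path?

te_A = (8 + 4·11 + 20)/6 = 72/6 = 12
te_B = (4 + 4·5 + 18)/6 = 42/6 = 7
te_C = (1 + 4·3 + 5)/6 = 18/6 = 3
te_D = (6 + 4·7 + 20)/6 = 54/6 = 9

Forward pass:
ES_A = 0; EF_A = 12
ES_B = 12; EF_B = 12+7 = 19
ES_C = 12; EF_C = 12+3 = 15
ES_D = max(EF_B=19, EF_C=15) = 19; EF_D = 19+9 = 28
Expected project duration μ = 28 days. Critical path: A → B → D.

28 days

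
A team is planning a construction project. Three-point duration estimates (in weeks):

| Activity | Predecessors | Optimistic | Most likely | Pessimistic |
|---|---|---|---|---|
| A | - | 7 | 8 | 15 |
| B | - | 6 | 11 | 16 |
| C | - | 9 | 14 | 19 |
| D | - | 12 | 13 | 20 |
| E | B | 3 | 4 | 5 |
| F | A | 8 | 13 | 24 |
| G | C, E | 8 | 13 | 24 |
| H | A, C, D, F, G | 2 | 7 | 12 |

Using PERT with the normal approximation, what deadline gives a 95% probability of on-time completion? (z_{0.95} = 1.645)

41.9 weeks

te_A = (7 + 4·8 + 15)/6 = 54/6 = 9; σ²_A = ((15−7)/6)² = 1.778
te_B = (6 + 4·11 + 16)/6 = 66/6 = 11; σ²_B = ((16−6)/6)² = 2.778
te_C = (9 + 4·14 + 19)/6 = 84/6 = 14; σ²_C = ((19−9)/6)² = 2.778
te_D = (12 + 4·13 + 20)/6 = 84/6 = 14; σ²_D = ((20−12)/6)² = 1.778
te_E = (3 + 4·4 + 5)/6 = 24/6 = 4; σ²_E = ((5−3)/6)² = 0.111
te_F = (8 + 4·13 + 24)/6 = 84/6 = 14; σ²_F = ((24−8)/6)² = 7.111
te_G = (8 + 4·13 + 24)/6 = 84/6 = 14; σ²_G = ((24−8)/6)² = 7.111
te_H = (2 + 4·7 + 12)/6 = 42/6 = 7; σ²_H = ((12−2)/6)² = 2.778

Forward pass:
ES_A = 0; EF_A = 9
ES_B = 0; EF_B = 11
ES_C = 0; EF_C = 14
ES_D = 0; EF_D = 14
ES_E = 11; EF_E = 11+4 = 15
ES_F = 9; EF_F = 9+14 = 23
ES_G = max(EF_C=14, EF_E=15) = 15; EF_G = 15+14 = 29
ES_H = max(EF_A=9, EF_C=14, EF_D=14, EF_F=23, EF_G=29) = 29; EF_H = 29+7 = 36
Expected project duration μ = 36 weeks. Critical path: B → E → G → H.

Variance along critical path = 2.778 + 0.111 + 7.111 + 2.778 = 12.778; σ = 3.575 weeks.
D = μ + z·σ = 36 + 1.645·3.575 = 41.9 weeks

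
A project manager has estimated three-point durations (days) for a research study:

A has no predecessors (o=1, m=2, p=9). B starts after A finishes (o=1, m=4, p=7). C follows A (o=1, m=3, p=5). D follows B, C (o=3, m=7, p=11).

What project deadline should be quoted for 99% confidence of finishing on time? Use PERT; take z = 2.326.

19.0 days

te_A = (1 + 4·2 + 9)/6 = 18/6 = 3; σ²_A = ((9−1)/6)² = 1.778
te_B = (1 + 4·4 + 7)/6 = 24/6 = 4; σ²_B = ((7−1)/6)² = 1.000
te_C = (1 + 4·3 + 5)/6 = 18/6 = 3; σ²_C = ((5−1)/6)² = 0.444
te_D = (3 + 4·7 + 11)/6 = 42/6 = 7; σ²_D = ((11−3)/6)² = 1.778

Forward pass:
ES_A = 0; EF_A = 3
ES_B = 3; EF_B = 3+4 = 7
ES_C = 3; EF_C = 3+3 = 6
ES_D = max(EF_B=7, EF_C=6) = 7; EF_D = 7+7 = 14
Expected project duration μ = 14 days. Critical path: A → B → D.

Variance along critical path = 1.778 + 1.000 + 1.778 = 4.556; σ = 2.134 days.
D = μ + z·σ = 14 + 2.326·2.134 = 19.0 days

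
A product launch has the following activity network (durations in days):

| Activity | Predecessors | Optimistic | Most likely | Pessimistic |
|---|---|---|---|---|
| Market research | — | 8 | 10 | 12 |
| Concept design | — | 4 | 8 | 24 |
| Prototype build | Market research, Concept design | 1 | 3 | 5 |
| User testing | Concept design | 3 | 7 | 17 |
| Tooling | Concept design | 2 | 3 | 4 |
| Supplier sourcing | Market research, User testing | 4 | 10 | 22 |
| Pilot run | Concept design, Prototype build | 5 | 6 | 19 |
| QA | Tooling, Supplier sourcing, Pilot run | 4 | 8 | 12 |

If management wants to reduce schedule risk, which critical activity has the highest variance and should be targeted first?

te_Market research = (8 + 4·10 + 12)/6 = 60/6 = 10; σ²_Market research = ((12−8)/6)² = 0.444
te_Concept design = (4 + 4·8 + 24)/6 = 60/6 = 10; σ²_Concept design = ((24−4)/6)² = 11.111
te_Prototype build = (1 + 4·3 + 5)/6 = 18/6 = 3; σ²_Prototype build = ((5−1)/6)² = 0.444
te_User testing = (3 + 4·7 + 17)/6 = 48/6 = 8; σ²_User testing = ((17−3)/6)² = 5.444
te_Tooling = (2 + 4·3 + 4)/6 = 18/6 = 3; σ²_Tooling = ((4−2)/6)² = 0.111
te_Supplier sourcing = (4 + 4·10 + 22)/6 = 66/6 = 11; σ²_Supplier sourcing = ((22−4)/6)² = 9.000
te_Pilot run = (5 + 4·6 + 19)/6 = 48/6 = 8; σ²_Pilot run = ((19−5)/6)² = 5.444
te_QA = (4 + 4·8 + 12)/6 = 48/6 = 8; σ²_QA = ((12−4)/6)² = 1.778

Forward pass:
ES_Market research = 0; EF_Market research = 10
ES_Concept design = 0; EF_Concept design = 10
ES_Prototype build = max(EF_Market research=10, EF_Concept design=10) = 10; EF_Prototype build = 10+3 = 13
ES_User testing = 10; EF_User testing = 10+8 = 18
ES_Tooling = 10; EF_Tooling = 10+3 = 13
ES_Supplier sourcing = max(EF_Market research=10, EF_User testing=18) = 18; EF_Supplier sourcing = 18+11 = 29
ES_Pilot run = max(EF_Concept design=10, EF_Prototype build=13) = 13; EF_Pilot run = 13+8 = 21
ES_QA = max(EF_Tooling=13, EF_Supplier sourcing=29, EF_Pilot run=21) = 29; EF_QA = 29+8 = 37
Expected project duration μ = 37 days. Critical path: Concept design → User testing → Supplier sourcing → QA.

Variances on critical path: σ²_Concept design=11.111, σ²_User testing=5.444, σ²_Supplier sourcing=9.000, σ²_QA=1.778.
Largest is σ²_Concept design = 11.111.

Concept design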